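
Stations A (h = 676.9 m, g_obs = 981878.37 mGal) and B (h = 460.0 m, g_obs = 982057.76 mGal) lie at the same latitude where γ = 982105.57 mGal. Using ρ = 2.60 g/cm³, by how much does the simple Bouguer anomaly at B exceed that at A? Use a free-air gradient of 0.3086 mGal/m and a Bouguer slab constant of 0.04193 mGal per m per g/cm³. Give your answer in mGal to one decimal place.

136.1

Δg_SB(A) = 981878.37 − 982105.57 + 0.3086×676.9 − 0.04193×2.60×676.9 = -92.10 mGal
Δg_SB(B) = 982057.76 − 982105.57 + 0.3086×460.0 − 0.04193×2.60×460.0 = 44.00 mGal
Difference = 44.00 − (-92.10) = 136.10 mGal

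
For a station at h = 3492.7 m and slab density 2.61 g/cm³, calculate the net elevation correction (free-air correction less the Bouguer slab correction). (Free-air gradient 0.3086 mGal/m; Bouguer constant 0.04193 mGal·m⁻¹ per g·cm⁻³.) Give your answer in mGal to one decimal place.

Combined gradient = 0.3086 − 0.04193 × 2.61 = 0.1991627 mGal/m
Combined elevation correction = 0.1991627 × 3492.7 = 695.6 mGal

695.6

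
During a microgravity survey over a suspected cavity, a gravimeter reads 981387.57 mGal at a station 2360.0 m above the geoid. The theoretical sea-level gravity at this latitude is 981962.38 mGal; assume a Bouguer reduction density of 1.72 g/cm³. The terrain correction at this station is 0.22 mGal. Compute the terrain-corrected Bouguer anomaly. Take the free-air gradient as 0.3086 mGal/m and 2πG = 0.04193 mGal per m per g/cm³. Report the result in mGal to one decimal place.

Free-air correction = 0.3086 × 2360.0 = 728.30 mGal
Free-air anomaly = 981387.57 − 981962.38 + (728.30) = 153.49 mGal
Bouguer slab correction = 0.04193 × 1.72 × 2360.0 = 170.20 mGal
Simple Bouguer anomaly = 153.49 − (170.20) = -16.71 mGal
Complete Bouguer anomaly = -16.71 + 0.22 = -16.49 mGal

-16.5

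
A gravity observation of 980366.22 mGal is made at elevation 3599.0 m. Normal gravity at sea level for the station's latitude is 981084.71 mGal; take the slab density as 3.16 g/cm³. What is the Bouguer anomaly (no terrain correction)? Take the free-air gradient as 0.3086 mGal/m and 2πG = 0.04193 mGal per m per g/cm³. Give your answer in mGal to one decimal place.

Free-air correction = 0.3086 × 3599.0 = 1110.65 mGal
Free-air anomaly = 980366.22 − 981084.71 + (1110.65) = 392.16 mGal
Bouguer slab correction = 0.04193 × 3.16 × 3599.0 = 476.86 mGal
Simple Bouguer anomaly = 392.16 − (476.86) = -84.70 mGal

-84.7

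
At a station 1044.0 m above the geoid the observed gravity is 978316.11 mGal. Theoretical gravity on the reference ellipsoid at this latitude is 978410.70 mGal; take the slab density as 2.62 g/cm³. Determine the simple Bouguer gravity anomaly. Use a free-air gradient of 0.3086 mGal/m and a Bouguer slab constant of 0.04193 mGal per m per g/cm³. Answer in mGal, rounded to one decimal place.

Free-air correction = 0.3086 × 1044.0 = 322.18 mGal
Free-air anomaly = 978316.11 − 978410.70 + (322.18) = 227.59 mGal
Bouguer slab correction = 0.04193 × 2.62 × 1044.0 = 114.69 mGal
Simple Bouguer anomaly = 227.59 − (114.69) = 112.90 mGal

112.9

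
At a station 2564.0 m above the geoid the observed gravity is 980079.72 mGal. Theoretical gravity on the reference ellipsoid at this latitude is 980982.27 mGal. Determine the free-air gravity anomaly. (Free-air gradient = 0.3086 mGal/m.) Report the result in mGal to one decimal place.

-111.3

Free-air correction = 0.3086 × 2564.0 = 791.25 mGal
Free-air anomaly = 980079.72 − 980982.27 + (791.25) = -111.30 mGal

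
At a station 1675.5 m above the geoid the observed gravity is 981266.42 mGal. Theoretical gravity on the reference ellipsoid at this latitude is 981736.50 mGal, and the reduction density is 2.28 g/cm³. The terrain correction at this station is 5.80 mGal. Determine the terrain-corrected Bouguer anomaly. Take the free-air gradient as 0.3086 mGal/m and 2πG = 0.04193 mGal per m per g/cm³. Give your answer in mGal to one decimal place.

Free-air correction = 0.3086 × 1675.5 = 517.06 mGal
Free-air anomaly = 981266.42 − 981736.50 + (517.06) = 46.98 mGal
Bouguer slab correction = 0.04193 × 2.28 × 1675.5 = 160.18 mGal
Simple Bouguer anomaly = 46.98 − (160.18) = -113.20 mGal
Complete Bouguer anomaly = -113.20 + 5.80 = -107.40 mGal

-107.4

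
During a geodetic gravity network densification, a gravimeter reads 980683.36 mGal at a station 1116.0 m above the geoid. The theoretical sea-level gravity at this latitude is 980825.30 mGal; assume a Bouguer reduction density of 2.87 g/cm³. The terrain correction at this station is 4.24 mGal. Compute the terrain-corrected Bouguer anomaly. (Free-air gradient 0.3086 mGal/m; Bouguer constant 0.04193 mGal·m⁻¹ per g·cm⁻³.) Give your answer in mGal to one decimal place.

Free-air correction = 0.3086 × 1116.0 = 344.40 mGal
Free-air anomaly = 980683.36 − 980825.30 + (344.40) = 202.46 mGal
Bouguer slab correction = 0.04193 × 2.87 × 1116.0 = 134.30 mGal
Simple Bouguer anomaly = 202.46 − (134.30) = 68.16 mGal
Complete Bouguer anomaly = 68.16 + 4.24 = 72.40 mGal

72.4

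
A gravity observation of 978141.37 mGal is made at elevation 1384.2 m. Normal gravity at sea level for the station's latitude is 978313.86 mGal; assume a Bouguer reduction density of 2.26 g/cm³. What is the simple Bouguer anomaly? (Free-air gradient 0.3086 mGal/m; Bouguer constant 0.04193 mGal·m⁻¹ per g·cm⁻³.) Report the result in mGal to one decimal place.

123.5

Free-air correction = 0.3086 × 1384.2 = 427.16 mGal
Free-air anomaly = 978141.37 − 978313.86 + (427.16) = 254.67 mGal
Bouguer slab correction = 0.04193 × 2.26 × 1384.2 = 131.17 mGal
Simple Bouguer anomaly = 254.67 − (131.17) = 123.50 mGal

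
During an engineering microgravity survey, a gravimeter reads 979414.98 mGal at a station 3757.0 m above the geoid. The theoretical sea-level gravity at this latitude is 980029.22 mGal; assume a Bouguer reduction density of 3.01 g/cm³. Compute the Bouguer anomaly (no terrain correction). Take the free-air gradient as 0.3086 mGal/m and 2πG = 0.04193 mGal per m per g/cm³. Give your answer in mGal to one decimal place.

Free-air correction = 0.3086 × 3757.0 = 1159.41 mGal
Free-air anomaly = 979414.98 − 980029.22 + (1159.41) = 545.17 mGal
Bouguer slab correction = 0.04193 × 3.01 × 3757.0 = 474.17 mGal
Simple Bouguer anomaly = 545.17 − (474.17) = 71.00 mGal

71.0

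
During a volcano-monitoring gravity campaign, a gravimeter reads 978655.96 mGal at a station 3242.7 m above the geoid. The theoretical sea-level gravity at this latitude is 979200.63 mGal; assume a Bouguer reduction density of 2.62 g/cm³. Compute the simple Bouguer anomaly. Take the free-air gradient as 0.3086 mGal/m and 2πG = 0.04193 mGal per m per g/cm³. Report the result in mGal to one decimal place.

99.8

Free-air correction = 0.3086 × 3242.7 = 1000.70 mGal
Free-air anomaly = 978655.96 − 979200.63 + (1000.70) = 456.03 mGal
Bouguer slab correction = 0.04193 × 2.62 × 3242.7 = 356.23 mGal
Simple Bouguer anomaly = 456.03 − (356.23) = 99.80 mGal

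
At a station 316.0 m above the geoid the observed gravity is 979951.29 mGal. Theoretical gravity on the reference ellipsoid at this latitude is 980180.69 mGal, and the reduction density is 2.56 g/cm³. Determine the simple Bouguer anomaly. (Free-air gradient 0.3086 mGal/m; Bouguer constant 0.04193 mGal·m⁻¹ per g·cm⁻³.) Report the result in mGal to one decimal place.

Free-air correction = 0.3086 × 316.0 = 97.52 mGal
Free-air anomaly = 979951.29 − 980180.69 + (97.52) = -131.88 mGal
Bouguer slab correction = 0.04193 × 2.56 × 316.0 = 33.92 mGal
Simple Bouguer anomaly = -131.88 − (33.92) = -165.80 mGal

-165.8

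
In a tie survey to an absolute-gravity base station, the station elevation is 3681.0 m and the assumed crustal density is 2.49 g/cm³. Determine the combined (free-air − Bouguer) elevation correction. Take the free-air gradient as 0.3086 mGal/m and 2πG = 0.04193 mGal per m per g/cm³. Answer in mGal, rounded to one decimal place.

Combined gradient = 0.3086 − 0.04193 × 2.49 = 0.2041943 mGal/m
Combined elevation correction = 0.2041943 × 3681.0 = 751.6 mGal

751.6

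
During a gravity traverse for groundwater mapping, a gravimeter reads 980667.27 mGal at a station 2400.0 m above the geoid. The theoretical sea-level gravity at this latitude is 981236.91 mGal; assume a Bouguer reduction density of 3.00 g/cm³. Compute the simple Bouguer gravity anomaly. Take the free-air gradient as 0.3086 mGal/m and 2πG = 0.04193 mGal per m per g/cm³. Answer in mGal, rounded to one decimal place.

-130.9

Free-air correction = 0.3086 × 2400.0 = 740.64 mGal
Free-air anomaly = 980667.27 − 981236.91 + (740.64) = 171.00 mGal
Bouguer slab correction = 0.04193 × 3.00 × 2400.0 = 301.90 mGal
Simple Bouguer anomaly = 171.00 − (301.90) = -130.90 mGal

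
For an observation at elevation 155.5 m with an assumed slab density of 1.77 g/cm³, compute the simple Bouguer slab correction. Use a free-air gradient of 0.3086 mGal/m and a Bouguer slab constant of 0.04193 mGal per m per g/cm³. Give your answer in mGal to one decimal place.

11.5

Bouguer slab correction = 0.04193 × 1.77 × 155.5 = 11.5 mGal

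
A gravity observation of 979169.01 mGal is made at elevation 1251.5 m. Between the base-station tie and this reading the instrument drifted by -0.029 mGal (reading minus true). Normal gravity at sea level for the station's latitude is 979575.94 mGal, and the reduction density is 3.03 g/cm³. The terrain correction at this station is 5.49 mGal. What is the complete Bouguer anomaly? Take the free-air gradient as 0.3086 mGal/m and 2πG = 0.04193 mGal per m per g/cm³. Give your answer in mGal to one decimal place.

-174.2

Drift-corrected reading = 979169.01 − (-0.029) = 979169.039 mGal
Free-air correction = 0.3086 × 1251.5 = 386.21 mGal
Free-air anomaly = 979169.039 − 979575.94 + (386.21) = -20.691 mGal
Bouguer slab correction = 0.04193 × 3.03 × 1251.5 = 159.00 mGal
Simple Bouguer anomaly = -20.691 − (159.00) = -179.691 mGal
Complete Bouguer anomaly = -179.691 + 5.49 = -174.201 mGal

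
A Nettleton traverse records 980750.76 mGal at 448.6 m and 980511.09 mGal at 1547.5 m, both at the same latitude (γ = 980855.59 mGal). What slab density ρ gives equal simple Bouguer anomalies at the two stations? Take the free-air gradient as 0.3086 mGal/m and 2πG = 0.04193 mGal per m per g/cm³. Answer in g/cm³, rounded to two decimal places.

Δg_obs = 980511.09 − 980750.76 = -239.67 mGal over Δh = 1547.5 − 448.6 = 1098.9 m
Equal Bouguer anomalies ⇒ Δg_obs + (0.3086 − 0.04193ρ)·Δh = 0
0.3086 − 0.04193ρ = −Δg_obs/Δh = 0.21810
ρ = (0.3086 − 0.21810) / 0.04193 = 2.16 g/cm³

2.16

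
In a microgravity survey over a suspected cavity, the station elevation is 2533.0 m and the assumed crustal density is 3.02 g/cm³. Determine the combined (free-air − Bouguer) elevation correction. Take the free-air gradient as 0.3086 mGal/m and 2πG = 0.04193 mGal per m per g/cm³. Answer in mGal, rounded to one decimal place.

Combined gradient = 0.3086 − 0.04193 × 3.02 = 0.1819714 mGal/m
Combined elevation correction = 0.1819714 × 2533.0 = 460.9 mGal

460.9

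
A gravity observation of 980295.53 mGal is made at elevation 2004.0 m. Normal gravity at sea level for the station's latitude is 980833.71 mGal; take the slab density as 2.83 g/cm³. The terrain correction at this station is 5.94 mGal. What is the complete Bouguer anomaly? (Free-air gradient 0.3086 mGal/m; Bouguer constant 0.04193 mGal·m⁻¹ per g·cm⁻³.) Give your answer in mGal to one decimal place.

Free-air correction = 0.3086 × 2004.0 = 618.43 mGal
Free-air anomaly = 980295.53 − 980833.71 + (618.43) = 80.25 mGal
Bouguer slab correction = 0.04193 × 2.83 × 2004.0 = 237.80 mGal
Simple Bouguer anomaly = 80.25 − (237.80) = -157.55 mGal
Complete Bouguer anomaly = -157.55 + 5.94 = -151.61 mGal

-151.6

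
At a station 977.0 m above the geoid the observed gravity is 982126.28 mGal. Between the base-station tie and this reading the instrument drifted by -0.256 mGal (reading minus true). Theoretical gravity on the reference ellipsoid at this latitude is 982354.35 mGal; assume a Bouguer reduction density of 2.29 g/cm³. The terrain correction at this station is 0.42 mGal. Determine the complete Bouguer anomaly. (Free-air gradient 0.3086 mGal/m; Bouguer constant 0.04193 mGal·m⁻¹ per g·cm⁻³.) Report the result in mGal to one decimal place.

-19.7

Drift-corrected reading = 982126.28 − (-0.256) = 982126.536 mGal
Free-air correction = 0.3086 × 977.0 = 301.50 mGal
Free-air anomaly = 982126.536 − 982354.35 + (301.50) = 73.686 mGal
Bouguer slab correction = 0.04193 × 2.29 × 977.0 = 93.81 mGal
Simple Bouguer anomaly = 73.686 − (93.81) = -20.124 mGal
Complete Bouguer anomaly = -20.124 + 0.42 = -19.704 mGal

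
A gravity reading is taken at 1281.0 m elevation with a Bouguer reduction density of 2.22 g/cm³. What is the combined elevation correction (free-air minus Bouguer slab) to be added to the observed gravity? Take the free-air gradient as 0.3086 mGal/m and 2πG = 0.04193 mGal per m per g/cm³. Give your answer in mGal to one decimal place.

Combined gradient = 0.3086 − 0.04193 × 2.22 = 0.2155154 mGal/m
Combined elevation correction = 0.2155154 × 1281.0 = 276.1 mGal

276.1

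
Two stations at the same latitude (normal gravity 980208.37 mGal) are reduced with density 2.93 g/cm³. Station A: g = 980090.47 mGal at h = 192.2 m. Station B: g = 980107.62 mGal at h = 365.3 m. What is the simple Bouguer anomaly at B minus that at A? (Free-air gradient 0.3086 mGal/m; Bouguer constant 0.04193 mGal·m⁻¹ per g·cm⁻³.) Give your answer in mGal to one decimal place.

Δg_SB(A) = 980090.47 − 980208.37 + 0.3086×192.2 − 0.04193×2.93×192.2 = -82.20 mGal
Δg_SB(B) = 980107.62 − 980208.37 + 0.3086×365.3 − 0.04193×2.93×365.3 = -32.90 mGal
Difference = -32.90 − (-82.20) = 49.30 mGal

49.3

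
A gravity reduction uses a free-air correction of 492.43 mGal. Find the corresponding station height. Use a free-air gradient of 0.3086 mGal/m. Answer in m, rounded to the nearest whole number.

h = 492.43 / 0.3086 = 1595.69 m

1596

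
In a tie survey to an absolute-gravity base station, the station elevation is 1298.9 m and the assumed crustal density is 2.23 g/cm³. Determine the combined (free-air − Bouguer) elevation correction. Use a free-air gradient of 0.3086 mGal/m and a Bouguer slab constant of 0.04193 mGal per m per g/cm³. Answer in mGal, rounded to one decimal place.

Combined gradient = 0.3086 − 0.04193 × 2.23 = 0.2150961 mGal/m
Combined elevation correction = 0.2150961 × 1298.9 = 279.4 mGal

279.4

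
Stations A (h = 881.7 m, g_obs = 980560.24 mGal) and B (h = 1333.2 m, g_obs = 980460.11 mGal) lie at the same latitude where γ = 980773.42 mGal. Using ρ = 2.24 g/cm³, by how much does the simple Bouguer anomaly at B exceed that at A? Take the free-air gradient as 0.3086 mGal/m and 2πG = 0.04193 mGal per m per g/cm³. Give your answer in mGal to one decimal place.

Δg_SB(A) = 980560.24 − 980773.42 + 0.3086×881.7 − 0.04193×2.24×881.7 = -23.90 mGal
Δg_SB(B) = 980460.11 − 980773.42 + 0.3086×1333.2 − 0.04193×2.24×1333.2 = -27.10 mGal
Difference = -27.10 − (-23.90) = -3.20 mGal

-3.2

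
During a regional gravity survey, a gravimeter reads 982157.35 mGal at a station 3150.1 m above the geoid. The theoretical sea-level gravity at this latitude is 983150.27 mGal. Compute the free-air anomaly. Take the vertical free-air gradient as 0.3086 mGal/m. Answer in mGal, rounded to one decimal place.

-20.8

Free-air correction = 0.3086 × 3150.1 = 972.12 mGal
Free-air anomaly = 982157.35 − 983150.27 + (972.12) = -20.80 mGal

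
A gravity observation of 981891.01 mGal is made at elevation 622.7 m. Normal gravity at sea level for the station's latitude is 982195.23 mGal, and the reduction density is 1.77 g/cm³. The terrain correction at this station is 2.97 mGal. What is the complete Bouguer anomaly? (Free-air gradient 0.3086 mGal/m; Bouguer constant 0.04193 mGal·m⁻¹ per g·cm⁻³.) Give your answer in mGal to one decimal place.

-155.3

Free-air correction = 0.3086 × 622.7 = 192.17 mGal
Free-air anomaly = 981891.01 − 982195.23 + (192.17) = -112.05 mGal
Bouguer slab correction = 0.04193 × 1.77 × 622.7 = 46.21 mGal
Simple Bouguer anomaly = -112.05 − (46.21) = -158.26 mGal
Complete Bouguer anomaly = -158.26 + 2.97 = -155.29 mGal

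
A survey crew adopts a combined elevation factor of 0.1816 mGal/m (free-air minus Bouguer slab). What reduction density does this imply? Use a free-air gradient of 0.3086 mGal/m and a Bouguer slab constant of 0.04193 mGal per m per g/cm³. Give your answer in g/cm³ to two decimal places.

0.1816 = 0.3086 − 0.04193 × ρ
ρ = (0.3086 − 0.1816) / 0.04193 = 3.03 g/cm³

3.03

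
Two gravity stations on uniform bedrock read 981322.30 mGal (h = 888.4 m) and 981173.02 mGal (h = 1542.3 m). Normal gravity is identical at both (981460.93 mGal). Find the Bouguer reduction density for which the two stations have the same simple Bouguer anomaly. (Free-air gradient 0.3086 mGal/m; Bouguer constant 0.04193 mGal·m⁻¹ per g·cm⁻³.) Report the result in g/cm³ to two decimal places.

Δg_obs = 981173.02 − 981322.30 = -149.28 mGal over Δh = 1542.3 − 888.4 = 653.9 m
Equal Bouguer anomalies ⇒ Δg_obs + (0.3086 − 0.04193ρ)·Δh = 0
0.3086 − 0.04193ρ = −Δg_obs/Δh = 0.22829
ρ = (0.3086 − 0.22829) / 0.04193 = 1.92 g/cm³

1.92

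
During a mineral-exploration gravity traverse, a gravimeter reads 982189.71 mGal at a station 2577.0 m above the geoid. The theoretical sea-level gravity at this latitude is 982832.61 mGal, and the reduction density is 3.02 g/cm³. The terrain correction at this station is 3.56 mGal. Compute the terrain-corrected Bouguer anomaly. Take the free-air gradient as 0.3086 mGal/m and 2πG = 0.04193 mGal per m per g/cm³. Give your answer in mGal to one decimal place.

-170.4

Free-air correction = 0.3086 × 2577.0 = 795.26 mGal
Free-air anomaly = 982189.71 − 982832.61 + (795.26) = 152.36 mGal
Bouguer slab correction = 0.04193 × 3.02 × 2577.0 = 326.32 mGal
Simple Bouguer anomaly = 152.36 − (326.32) = -173.96 mGal
Complete Bouguer anomaly = -173.96 + 3.56 = -170.40 mGal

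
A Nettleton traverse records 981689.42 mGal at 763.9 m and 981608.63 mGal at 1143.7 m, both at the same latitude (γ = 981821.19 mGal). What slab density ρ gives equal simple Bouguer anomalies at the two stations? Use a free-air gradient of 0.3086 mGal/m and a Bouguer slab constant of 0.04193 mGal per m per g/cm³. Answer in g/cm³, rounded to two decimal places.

2.29

Δg_obs = 981608.63 − 981689.42 = -80.79 mGal over Δh = 1143.7 − 763.9 = 379.8 m
Equal Bouguer anomalies ⇒ Δg_obs + (0.3086 − 0.04193ρ)·Δh = 0
0.3086 − 0.04193ρ = −Δg_obs/Δh = 0.21272
ρ = (0.3086 − 0.21272) / 0.04193 = 2.29 g/cm³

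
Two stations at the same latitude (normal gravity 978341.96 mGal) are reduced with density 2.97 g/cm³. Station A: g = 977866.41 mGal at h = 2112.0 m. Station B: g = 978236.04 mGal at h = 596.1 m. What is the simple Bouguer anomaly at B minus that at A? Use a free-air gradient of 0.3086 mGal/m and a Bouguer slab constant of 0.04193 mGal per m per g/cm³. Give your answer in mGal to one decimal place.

Δg_SB(A) = 977866.41 − 978341.96 + 0.3086×2112.0 − 0.04193×2.97×2112.0 = -86.80 mGal
Δg_SB(B) = 978236.04 − 978341.96 + 0.3086×596.1 − 0.04193×2.97×596.1 = 3.80 mGal
Difference = 3.80 − (-86.80) = 90.60 mGal

90.6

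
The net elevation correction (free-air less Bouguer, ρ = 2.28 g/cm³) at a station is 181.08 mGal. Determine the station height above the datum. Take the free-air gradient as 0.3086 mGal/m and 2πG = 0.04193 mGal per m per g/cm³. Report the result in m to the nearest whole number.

850

Combined gradient = 0.3086 − 0.04193 × 2.28 = 0.2129996 mGal/m
h = 181.08 / 0.2129996 = 850.14 m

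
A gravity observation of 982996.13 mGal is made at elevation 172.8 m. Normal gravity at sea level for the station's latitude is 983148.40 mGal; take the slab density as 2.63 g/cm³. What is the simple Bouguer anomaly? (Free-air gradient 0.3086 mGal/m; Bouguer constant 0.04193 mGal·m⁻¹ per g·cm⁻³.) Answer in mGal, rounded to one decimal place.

-118.0

Free-air correction = 0.3086 × 172.8 = 53.33 mGal
Free-air anomaly = 982996.13 − 983148.40 + (53.33) = -98.94 mGal
Bouguer slab correction = 0.04193 × 2.63 × 172.8 = 19.06 mGal
Simple Bouguer anomaly = -98.94 − (19.06) = -118.00 mGal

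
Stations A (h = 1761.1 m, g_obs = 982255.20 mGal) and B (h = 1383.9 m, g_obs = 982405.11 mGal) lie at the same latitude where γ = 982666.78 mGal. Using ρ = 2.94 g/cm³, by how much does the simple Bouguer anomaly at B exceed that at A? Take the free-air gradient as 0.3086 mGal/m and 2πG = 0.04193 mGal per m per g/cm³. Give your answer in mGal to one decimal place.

Δg_SB(A) = 982255.20 − 982666.78 + 0.3086×1761.1 − 0.04193×2.94×1761.1 = -85.20 mGal
Δg_SB(B) = 982405.11 − 982666.78 + 0.3086×1383.9 − 0.04193×2.94×1383.9 = -5.20 mGal
Difference = -5.20 − (-85.20) = 80.00 mGal

80.0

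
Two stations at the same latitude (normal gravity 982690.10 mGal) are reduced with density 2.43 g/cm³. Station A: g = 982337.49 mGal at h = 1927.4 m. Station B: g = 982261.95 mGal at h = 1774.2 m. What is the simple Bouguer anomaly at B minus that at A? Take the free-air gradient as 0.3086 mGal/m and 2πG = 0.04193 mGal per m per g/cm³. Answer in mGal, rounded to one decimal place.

-107.2

Δg_SB(A) = 982337.49 − 982690.10 + 0.3086×1927.4 − 0.04193×2.43×1927.4 = 45.80 mGal
Δg_SB(B) = 982261.95 − 982690.10 + 0.3086×1774.2 − 0.04193×2.43×1774.2 = -61.40 mGal
Difference = -61.40 − (45.80) = -107.20 mGal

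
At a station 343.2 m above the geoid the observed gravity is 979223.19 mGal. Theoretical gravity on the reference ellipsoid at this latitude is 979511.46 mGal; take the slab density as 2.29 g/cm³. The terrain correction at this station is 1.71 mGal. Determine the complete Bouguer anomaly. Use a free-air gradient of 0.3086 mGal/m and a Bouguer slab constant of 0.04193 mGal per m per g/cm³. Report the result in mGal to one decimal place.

-213.6

Free-air correction = 0.3086 × 343.2 = 105.91 mGal
Free-air anomaly = 979223.19 − 979511.46 + (105.91) = -182.36 mGal
Bouguer slab correction = 0.04193 × 2.29 × 343.2 = 32.95 mGal
Simple Bouguer anomaly = -182.36 − (32.95) = -215.31 mGal
Complete Bouguer anomaly = -215.31 + 1.71 = -213.60 mGal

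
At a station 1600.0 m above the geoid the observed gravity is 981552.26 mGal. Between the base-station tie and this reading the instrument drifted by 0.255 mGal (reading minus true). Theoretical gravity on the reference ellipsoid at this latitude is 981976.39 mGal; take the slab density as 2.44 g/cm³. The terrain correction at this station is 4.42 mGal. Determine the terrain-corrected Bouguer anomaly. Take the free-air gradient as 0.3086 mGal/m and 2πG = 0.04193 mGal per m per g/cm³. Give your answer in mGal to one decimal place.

Drift-corrected reading = 981552.26 − (0.255) = 981552.005 mGal
Free-air correction = 0.3086 × 1600.0 = 493.76 mGal
Free-air anomaly = 981552.005 − 981976.39 + (493.76) = 69.375 mGal
Bouguer slab correction = 0.04193 × 2.44 × 1600.0 = 163.69 mGal
Simple Bouguer anomaly = 69.375 − (163.69) = -94.315 mGal
Complete Bouguer anomaly = -94.315 + 4.42 = -89.895 mGal

-89.9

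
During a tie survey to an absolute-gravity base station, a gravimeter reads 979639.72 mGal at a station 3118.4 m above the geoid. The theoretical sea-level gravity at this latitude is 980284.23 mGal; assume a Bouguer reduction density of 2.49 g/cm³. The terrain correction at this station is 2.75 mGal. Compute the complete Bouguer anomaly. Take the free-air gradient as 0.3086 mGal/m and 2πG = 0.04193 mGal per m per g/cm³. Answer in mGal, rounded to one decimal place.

Free-air correction = 0.3086 × 3118.4 = 962.34 mGal
Free-air anomaly = 979639.72 − 980284.23 + (962.34) = 317.83 mGal
Bouguer slab correction = 0.04193 × 2.49 × 3118.4 = 325.58 mGal
Simple Bouguer anomaly = 317.83 − (325.58) = -7.75 mGal
Complete Bouguer anomaly = -7.75 + 2.75 = -5.00 mGal

-5.0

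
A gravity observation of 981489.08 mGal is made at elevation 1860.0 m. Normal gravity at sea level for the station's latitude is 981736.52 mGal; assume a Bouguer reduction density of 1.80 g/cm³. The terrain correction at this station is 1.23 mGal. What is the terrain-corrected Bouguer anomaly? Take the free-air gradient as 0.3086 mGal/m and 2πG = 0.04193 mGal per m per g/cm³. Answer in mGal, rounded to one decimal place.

187.4

Free-air correction = 0.3086 × 1860.0 = 574.00 mGal
Free-air anomaly = 981489.08 − 981736.52 + (574.00) = 326.56 mGal
Bouguer slab correction = 0.04193 × 1.80 × 1860.0 = 140.38 mGal
Simple Bouguer anomaly = 326.56 − (140.38) = 186.18 mGal
Complete Bouguer anomaly = 186.18 + 1.23 = 187.41 mGal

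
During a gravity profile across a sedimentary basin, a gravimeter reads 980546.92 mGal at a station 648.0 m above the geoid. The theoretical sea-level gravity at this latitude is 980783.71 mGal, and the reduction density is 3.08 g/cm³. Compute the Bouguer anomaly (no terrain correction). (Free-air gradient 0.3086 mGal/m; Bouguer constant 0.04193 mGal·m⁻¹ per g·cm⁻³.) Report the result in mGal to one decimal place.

Free-air correction = 0.3086 × 648.0 = 199.97 mGal
Free-air anomaly = 980546.92 − 980783.71 + (199.97) = -36.82 mGal
Bouguer slab correction = 0.04193 × 3.08 × 648.0 = 83.69 mGal
Simple Bouguer anomaly = -36.82 − (83.69) = -120.51 mGal

-120.5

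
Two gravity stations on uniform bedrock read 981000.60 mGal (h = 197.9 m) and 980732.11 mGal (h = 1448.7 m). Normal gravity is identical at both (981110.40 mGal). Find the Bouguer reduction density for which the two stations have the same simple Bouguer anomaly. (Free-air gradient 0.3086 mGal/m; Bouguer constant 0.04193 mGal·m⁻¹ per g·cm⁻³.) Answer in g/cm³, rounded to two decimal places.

Δg_obs = 980732.11 − 981000.60 = -268.49 mGal over Δh = 1448.7 − 197.9 = 1250.8 m
Equal Bouguer anomalies ⇒ Δg_obs + (0.3086 − 0.04193ρ)·Δh = 0
0.3086 − 0.04193ρ = −Δg_obs/Δh = 0.21465
ρ = (0.3086 − 0.21465) / 0.04193 = 2.24 g/cm³

2.24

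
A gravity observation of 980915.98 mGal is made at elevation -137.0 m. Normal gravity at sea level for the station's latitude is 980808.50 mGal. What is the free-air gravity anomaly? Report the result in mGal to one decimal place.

Free-air correction = 0.3086 × -137.0 = -42.28 mGal
Free-air anomaly = 980915.98 − 980808.50 + (-42.28) = 65.20 mGal

65.2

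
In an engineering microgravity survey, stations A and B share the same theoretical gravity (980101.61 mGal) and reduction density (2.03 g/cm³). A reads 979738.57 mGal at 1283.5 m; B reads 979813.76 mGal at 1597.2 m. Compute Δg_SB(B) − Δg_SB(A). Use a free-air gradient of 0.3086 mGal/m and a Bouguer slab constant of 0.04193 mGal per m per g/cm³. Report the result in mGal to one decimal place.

Δg_SB(A) = 979738.57 − 980101.61 + 0.3086×1283.5 − 0.04193×2.03×1283.5 = -76.20 mGal
Δg_SB(B) = 979813.76 − 980101.61 + 0.3086×1597.2 − 0.04193×2.03×1597.2 = 69.10 mGal
Difference = 69.10 − (-76.20) = 145.30 mGal

145.3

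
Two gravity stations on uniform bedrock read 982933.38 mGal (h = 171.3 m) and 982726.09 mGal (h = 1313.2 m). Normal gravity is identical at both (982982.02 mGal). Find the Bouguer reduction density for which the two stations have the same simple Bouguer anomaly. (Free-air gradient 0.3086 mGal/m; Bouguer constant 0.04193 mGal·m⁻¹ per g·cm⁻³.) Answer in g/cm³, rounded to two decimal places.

3.03

Δg_obs = 982726.09 − 982933.38 = -207.29 mGal over Δh = 1313.2 − 171.3 = 1141.9 m
Equal Bouguer anomalies ⇒ Δg_obs + (0.3086 − 0.04193ρ)·Δh = 0
0.3086 − 0.04193ρ = −Δg_obs/Δh = 0.18153
ρ = (0.3086 − 0.18153) / 0.04193 = 3.03 g/cm³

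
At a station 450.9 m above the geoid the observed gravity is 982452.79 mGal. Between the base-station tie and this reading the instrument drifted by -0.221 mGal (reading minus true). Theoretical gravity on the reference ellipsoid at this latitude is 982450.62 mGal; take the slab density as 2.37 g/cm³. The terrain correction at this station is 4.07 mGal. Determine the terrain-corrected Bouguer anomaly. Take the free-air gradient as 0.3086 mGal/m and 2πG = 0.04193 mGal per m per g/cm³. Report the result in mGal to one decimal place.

100.8

Drift-corrected reading = 982452.79 − (-0.221) = 982453.011 mGal
Free-air correction = 0.3086 × 450.9 = 139.15 mGal
Free-air anomaly = 982453.011 − 982450.62 + (139.15) = 141.541 mGal
Bouguer slab correction = 0.04193 × 2.37 × 450.9 = 44.81 mGal
Simple Bouguer anomaly = 141.541 − (44.81) = 96.731 mGal
Complete Bouguer anomaly = 96.731 + 4.07 = 100.801 mGal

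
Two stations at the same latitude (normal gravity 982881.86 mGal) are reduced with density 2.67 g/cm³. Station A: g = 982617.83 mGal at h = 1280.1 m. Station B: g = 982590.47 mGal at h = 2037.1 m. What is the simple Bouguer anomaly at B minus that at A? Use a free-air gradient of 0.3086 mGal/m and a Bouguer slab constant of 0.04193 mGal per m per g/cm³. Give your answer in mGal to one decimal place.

121.5

Δg_SB(A) = 982617.83 − 982881.86 + 0.3086×1280.1 − 0.04193×2.67×1280.1 = -12.30 mGal
Δg_SB(B) = 982590.47 − 982881.86 + 0.3086×2037.1 − 0.04193×2.67×2037.1 = 109.20 mGal
Difference = 109.20 − (-12.30) = 121.50 mGal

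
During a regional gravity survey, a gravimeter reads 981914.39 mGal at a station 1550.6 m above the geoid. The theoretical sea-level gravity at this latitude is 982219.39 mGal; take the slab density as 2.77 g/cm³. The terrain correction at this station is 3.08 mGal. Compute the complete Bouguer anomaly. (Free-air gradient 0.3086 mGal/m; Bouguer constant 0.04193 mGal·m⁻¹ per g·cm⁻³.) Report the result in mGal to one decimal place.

-3.5

Free-air correction = 0.3086 × 1550.6 = 478.52 mGal
Free-air anomaly = 981914.39 − 982219.39 + (478.52) = 173.52 mGal
Bouguer slab correction = 0.04193 × 2.77 × 1550.6 = 180.10 mGal
Simple Bouguer anomaly = 173.52 − (180.10) = -6.58 mGal
Complete Bouguer anomaly = -6.58 + 3.08 = -3.50 mGal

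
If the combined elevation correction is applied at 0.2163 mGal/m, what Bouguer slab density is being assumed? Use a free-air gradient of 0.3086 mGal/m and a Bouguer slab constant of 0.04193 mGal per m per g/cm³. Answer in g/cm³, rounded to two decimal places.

0.2163 = 0.3086 − 0.04193 × ρ
ρ = (0.3086 − 0.2163) / 0.04193 = 2.20 g/cm³

2.20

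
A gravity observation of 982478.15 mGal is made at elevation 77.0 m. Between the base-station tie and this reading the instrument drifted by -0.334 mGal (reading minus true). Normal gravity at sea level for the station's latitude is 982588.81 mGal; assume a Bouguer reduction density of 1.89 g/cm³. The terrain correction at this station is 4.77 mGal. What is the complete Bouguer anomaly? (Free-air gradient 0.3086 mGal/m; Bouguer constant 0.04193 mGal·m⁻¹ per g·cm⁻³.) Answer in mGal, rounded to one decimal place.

Drift-corrected reading = 982478.15 − (-0.334) = 982478.484 mGal
Free-air correction = 0.3086 × 77.0 = 23.76 mGal
Free-air anomaly = 982478.484 − 982588.81 + (23.76) = -86.566 mGal
Bouguer slab correction = 0.04193 × 1.89 × 77.0 = 6.10 mGal
Simple Bouguer anomaly = -86.566 − (6.10) = -92.666 mGal
Complete Bouguer anomaly = -92.666 + 4.77 = -87.896 mGal

-87.9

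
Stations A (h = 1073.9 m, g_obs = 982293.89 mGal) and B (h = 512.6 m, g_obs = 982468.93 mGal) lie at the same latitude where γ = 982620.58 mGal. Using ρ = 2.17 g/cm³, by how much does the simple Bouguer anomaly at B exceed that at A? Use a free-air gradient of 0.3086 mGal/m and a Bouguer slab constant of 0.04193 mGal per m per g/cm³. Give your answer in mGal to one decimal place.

52.9

Δg_SB(A) = 982293.89 − 982620.58 + 0.3086×1073.9 − 0.04193×2.17×1073.9 = -93.00 mGal
Δg_SB(B) = 982468.93 − 982620.58 + 0.3086×512.6 − 0.04193×2.17×512.6 = -40.10 mGal
Difference = -40.10 − (-93.00) = 52.90 mGal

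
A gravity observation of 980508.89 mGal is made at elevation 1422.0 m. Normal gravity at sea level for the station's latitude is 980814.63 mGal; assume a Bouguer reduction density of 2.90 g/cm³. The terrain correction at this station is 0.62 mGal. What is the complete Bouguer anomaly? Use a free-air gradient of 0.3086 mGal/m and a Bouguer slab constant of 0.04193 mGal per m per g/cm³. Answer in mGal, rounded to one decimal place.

Free-air correction = 0.3086 × 1422.0 = 438.83 mGal
Free-air anomaly = 980508.89 − 980814.63 + (438.83) = 133.09 mGal
Bouguer slab correction = 0.04193 × 2.90 × 1422.0 = 172.91 mGal
Simple Bouguer anomaly = 133.09 − (172.91) = -39.82 mGal
Complete Bouguer anomaly = -39.82 + 0.62 = -39.20 mGal

-39.2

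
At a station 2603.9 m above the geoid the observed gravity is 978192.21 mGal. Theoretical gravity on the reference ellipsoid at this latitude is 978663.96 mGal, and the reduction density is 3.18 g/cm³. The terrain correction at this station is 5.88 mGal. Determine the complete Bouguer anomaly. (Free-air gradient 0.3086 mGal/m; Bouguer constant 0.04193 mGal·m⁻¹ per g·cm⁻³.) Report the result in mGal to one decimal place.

-9.5

Free-air correction = 0.3086 × 2603.9 = 803.56 mGal
Free-air anomaly = 978192.21 − 978663.96 + (803.56) = 331.81 mGal
Bouguer slab correction = 0.04193 × 3.18 × 2603.9 = 347.20 mGal
Simple Bouguer anomaly = 331.81 − (347.20) = -15.39 mGal
Complete Bouguer anomaly = -15.39 + 5.88 = -9.51 mGal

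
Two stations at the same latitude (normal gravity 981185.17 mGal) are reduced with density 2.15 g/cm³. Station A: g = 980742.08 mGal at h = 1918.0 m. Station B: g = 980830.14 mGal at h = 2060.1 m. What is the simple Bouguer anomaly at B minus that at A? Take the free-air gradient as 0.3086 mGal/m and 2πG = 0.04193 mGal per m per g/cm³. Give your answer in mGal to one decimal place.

Δg_SB(A) = 980742.08 − 981185.17 + 0.3086×1918.0 − 0.04193×2.15×1918.0 = -24.10 mGal
Δg_SB(B) = 980830.14 − 981185.17 + 0.3086×2060.1 − 0.04193×2.15×2060.1 = 95.00 mGal
Difference = 95.00 − (-24.10) = 119.10 mGal

119.1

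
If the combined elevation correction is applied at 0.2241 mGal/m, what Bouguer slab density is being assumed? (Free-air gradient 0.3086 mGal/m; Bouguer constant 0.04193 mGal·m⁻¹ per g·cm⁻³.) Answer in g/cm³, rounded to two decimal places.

2.02

0.2241 = 0.3086 − 0.04193 × ρ
ρ = (0.3086 − 0.2241) / 0.04193 = 2.02 g/cm³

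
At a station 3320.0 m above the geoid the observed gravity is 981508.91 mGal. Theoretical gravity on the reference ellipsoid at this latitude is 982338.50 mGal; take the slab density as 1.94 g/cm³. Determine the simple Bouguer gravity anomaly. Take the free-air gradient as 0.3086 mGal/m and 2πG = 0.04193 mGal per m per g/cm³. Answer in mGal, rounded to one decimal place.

Free-air correction = 0.3086 × 3320.0 = 1024.55 mGal
Free-air anomaly = 981508.91 − 982338.50 + (1024.55) = 194.96 mGal
Bouguer slab correction = 0.04193 × 1.94 × 3320.0 = 270.06 mGal
Simple Bouguer anomaly = 194.96 − (270.06) = -75.10 mGal

-75.1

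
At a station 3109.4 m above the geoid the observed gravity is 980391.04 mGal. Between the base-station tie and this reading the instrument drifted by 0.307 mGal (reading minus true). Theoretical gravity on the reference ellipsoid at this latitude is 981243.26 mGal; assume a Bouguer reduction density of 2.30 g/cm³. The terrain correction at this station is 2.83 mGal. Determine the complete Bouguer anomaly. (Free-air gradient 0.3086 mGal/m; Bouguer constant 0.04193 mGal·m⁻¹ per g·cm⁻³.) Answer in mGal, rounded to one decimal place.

-190.0

Drift-corrected reading = 980391.04 − (0.307) = 980390.733 mGal
Free-air correction = 0.3086 × 3109.4 = 959.56 mGal
Free-air anomaly = 980390.733 − 981243.26 + (959.56) = 107.033 mGal
Bouguer slab correction = 0.04193 × 2.30 × 3109.4 = 299.87 mGal
Simple Bouguer anomaly = 107.033 − (299.87) = -192.837 mGal
Complete Bouguer anomaly = -192.837 + 2.83 = -190.007 mGal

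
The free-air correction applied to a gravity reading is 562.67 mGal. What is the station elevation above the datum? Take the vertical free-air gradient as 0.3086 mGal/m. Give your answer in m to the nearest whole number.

1823

h = 562.67 / 0.3086 = 1823.30 m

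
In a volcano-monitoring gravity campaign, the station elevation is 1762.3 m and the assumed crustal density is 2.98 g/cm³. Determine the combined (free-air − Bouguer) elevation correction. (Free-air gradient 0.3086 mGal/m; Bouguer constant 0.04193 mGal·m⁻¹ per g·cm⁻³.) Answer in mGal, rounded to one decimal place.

Combined gradient = 0.3086 − 0.04193 × 2.98 = 0.1836486 mGal/m
Combined elevation correction = 0.1836486 × 1762.3 = 323.6 mGal

323.6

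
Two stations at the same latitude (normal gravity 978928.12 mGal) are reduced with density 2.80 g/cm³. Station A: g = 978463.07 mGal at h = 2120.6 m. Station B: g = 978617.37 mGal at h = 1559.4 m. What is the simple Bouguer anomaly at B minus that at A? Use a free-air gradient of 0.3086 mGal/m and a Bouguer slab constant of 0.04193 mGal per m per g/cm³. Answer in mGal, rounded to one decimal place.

47.0

Δg_SB(A) = 978463.07 − 978928.12 + 0.3086×2120.6 − 0.04193×2.80×2120.6 = -59.60 mGal
Δg_SB(B) = 978617.37 − 978928.12 + 0.3086×1559.4 − 0.04193×2.80×1559.4 = -12.60 mGal
Difference = -12.60 − (-59.60) = 47.00 mGal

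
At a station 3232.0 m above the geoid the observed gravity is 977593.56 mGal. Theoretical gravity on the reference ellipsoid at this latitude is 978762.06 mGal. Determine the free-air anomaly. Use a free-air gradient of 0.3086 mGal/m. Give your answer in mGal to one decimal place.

Free-air correction = 0.3086 × 3232.0 = 997.40 mGal
Free-air anomaly = 977593.56 − 978762.06 + (997.40) = -171.10 mGal

-171.1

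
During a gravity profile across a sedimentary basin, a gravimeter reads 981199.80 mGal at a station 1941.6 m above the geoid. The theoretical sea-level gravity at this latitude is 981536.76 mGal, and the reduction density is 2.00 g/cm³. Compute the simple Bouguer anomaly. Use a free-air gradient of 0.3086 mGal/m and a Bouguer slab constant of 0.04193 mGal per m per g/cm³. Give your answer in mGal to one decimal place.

99.4

Free-air correction = 0.3086 × 1941.6 = 599.18 mGal
Free-air anomaly = 981199.80 − 981536.76 + (599.18) = 262.22 mGal
Bouguer slab correction = 0.04193 × 2.00 × 1941.6 = 162.82 mGal
Simple Bouguer anomaly = 262.22 − (162.82) = 99.40 mGal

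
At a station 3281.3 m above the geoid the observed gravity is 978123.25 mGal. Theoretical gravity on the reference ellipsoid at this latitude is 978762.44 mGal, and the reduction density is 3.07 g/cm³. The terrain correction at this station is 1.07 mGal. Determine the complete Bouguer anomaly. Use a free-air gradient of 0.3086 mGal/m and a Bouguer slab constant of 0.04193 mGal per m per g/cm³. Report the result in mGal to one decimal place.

Free-air correction = 0.3086 × 3281.3 = 1012.61 mGal
Free-air anomaly = 978123.25 − 978762.44 + (1012.61) = 373.42 mGal
Bouguer slab correction = 0.04193 × 3.07 × 3281.3 = 422.39 mGal
Simple Bouguer anomaly = 373.42 − (422.39) = -48.97 mGal
Complete Bouguer anomaly = -48.97 + 1.07 = -47.90 mGal

-47.9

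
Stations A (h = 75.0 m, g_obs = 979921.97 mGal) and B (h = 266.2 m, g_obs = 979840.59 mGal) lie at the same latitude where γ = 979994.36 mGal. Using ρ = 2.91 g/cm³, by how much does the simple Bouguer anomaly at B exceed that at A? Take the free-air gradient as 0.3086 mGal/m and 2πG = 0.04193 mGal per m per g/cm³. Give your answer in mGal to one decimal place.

-45.7

Δg_SB(A) = 979921.97 − 979994.36 + 0.3086×75.0 − 0.04193×2.91×75.0 = -58.40 mGal
Δg_SB(B) = 979840.59 − 979994.36 + 0.3086×266.2 − 0.04193×2.91×266.2 = -104.10 mGal
Difference = -104.10 − (-58.40) = -45.70 mGal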